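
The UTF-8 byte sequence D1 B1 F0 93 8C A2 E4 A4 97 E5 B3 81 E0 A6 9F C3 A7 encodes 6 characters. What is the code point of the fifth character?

U+099F

Offset 0: leading byte 0xD1 = 11010001 → 2-byte char #1 = D1 B1.
Offset 2: leading byte 0xF0 = 11110000 → 4-byte char #2 = F0 93 8C A2.
Offset 6: leading byte 0xE4 = 11100100 → 3-byte char #3 = E4 A4 97.
Offset 9: leading byte 0xE5 = 11100101 → 3-byte char #4 = E5 B3 81.
Offset 12: leading byte 0xE0 = 11100000 → 3-byte char #5 = E0 A6 9F.
Leading byte 0xE0 = 11100000 matches 1110xxxx → 3-byte sequence.
Byte 1: 0xE0 = 11100000, payload 0000 (4 bits).
Byte 2: 0xA6 = 10100110 (10xxxxxx ✓), payload 100110.
Byte 3: 0x9F = 10011111 (10xxxxxx ✓), payload 011111.
Concatenate: 0000100110011111 = 0x99F (16 bits → U+099F).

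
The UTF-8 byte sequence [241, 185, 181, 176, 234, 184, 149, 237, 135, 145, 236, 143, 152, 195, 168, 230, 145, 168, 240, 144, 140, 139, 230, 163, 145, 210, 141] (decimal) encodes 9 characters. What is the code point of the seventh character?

Offset 0: leading byte 0xF1 = 11110001 → 4-byte char #1 = F1 B9 B5 B0.
Offset 4: leading byte 0xEA = 11101010 → 3-byte char #2 = EA B8 95.
Offset 7: leading byte 0xED = 11101101 → 3-byte char #3 = ED 87 91.
Offset 10: leading byte 0xEC = 11101100 → 3-byte char #4 = EC 8F 98.
Offset 13: leading byte 0xC3 = 11000011 → 2-byte char #5 = C3 A8.
Offset 15: leading byte 0xE6 = 11100110 → 3-byte char #6 = E6 91 A8.
Offset 18: leading byte 0xF0 = 11110000 → 4-byte char #7 = F0 90 8C 8B.
Leading byte 0xF0 = 11110000 matches 11110xxx → 4-byte sequence.
Byte 1: 0xF0 = 11110000, payload 000 (3 bits).
Byte 2: 0x90 = 10010000 (10xxxxxx ✓), payload 010000.
Byte 3: 0x8C = 10001100 (10xxxxxx ✓), payload 001100.
Byte 4: 0x8B = 10001011 (10xxxxxx ✓), payload 001011.
Concatenate: 000010000001100001011 = 0x1030B (21 bits → U+1030B).

U+1030B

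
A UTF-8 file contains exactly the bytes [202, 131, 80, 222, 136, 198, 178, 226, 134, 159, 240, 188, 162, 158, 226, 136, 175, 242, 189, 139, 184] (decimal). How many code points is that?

Byte at offset 0: 0xCA = 11001010 → 2-byte char (#1). Advance 2.
Byte at offset 2: 0x50 = 01010000 → 1-byte char (#2). Advance 1.
Byte at offset 3: 0xDE = 11011110 → 2-byte char (#3). Advance 2.
Byte at offset 5: 0xC6 = 11000110 → 2-byte char (#4). Advance 2.
Byte at offset 7: 0xE2 = 11100010 → 3-byte char (#5). Advance 3.
Byte at offset 10: 0xF0 = 11110000 → 4-byte char (#6). Advance 4.
Byte at offset 14: 0xE2 = 11100010 → 3-byte char (#7). Advance 3.
Byte at offset 17: 0xF2 = 11110010 → 4-byte char (#8). Advance 4.
Reached end at offset 21 after 8 code points.

8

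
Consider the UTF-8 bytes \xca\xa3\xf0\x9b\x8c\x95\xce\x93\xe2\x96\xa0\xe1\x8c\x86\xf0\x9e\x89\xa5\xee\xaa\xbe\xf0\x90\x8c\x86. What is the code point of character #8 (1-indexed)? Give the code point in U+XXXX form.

U+10306

Offset 0: leading byte 0xCA = 11001010 → 2-byte char #1 = CA A3.
Offset 2: leading byte 0xF0 = 11110000 → 4-byte char #2 = F0 9B 8C 95.
Offset 6: leading byte 0xCE = 11001110 → 2-byte char #3 = CE 93.
Offset 8: leading byte 0xE2 = 11100010 → 3-byte char #4 = E2 96 A0.
Offset 11: leading byte 0xE1 = 11100001 → 3-byte char #5 = E1 8C 86.
Offset 14: leading byte 0xF0 = 11110000 → 4-byte char #6 = F0 9E 89 A5.
Offset 18: leading byte 0xEE = 11101110 → 3-byte char #7 = EE AA BE.
Offset 21: leading byte 0xF0 = 11110000 → 4-byte char #8 = F0 90 8C 86.
Leading byte 0xF0 = 11110000 matches 11110xxx → 4-byte sequence.
Byte 1: 0xF0 = 11110000, payload 000 (3 bits).
Byte 2: 0x90 = 10010000 (10xxxxxx ✓), payload 010000.
Byte 3: 0x8C = 10001100 (10xxxxxx ✓), payload 001100.
Byte 4: 0x86 = 10000110 (10xxxxxx ✓), payload 000110.
Concatenate: 000010000001100000110 = 0x10306 (21 bits → U+10306).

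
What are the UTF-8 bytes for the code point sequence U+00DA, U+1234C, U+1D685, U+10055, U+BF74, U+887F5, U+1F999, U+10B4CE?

U+00DA: 2-byte form → C3 9A.
U+1234C: 4-byte form → F0 92 8D 8C.
U+1D685: 4-byte form → F0 9D 9A 85.
U+10055: 4-byte form → F0 90 81 95.
U+BF74: 3-byte form → EB BD B4.
U+887F5: 4-byte form → F2 88 9F B5.
U+1F999: 4-byte form → F0 9F A6 99.
U+10B4CE: 4-byte form → F4 8B 93 8E.
Concatenated (29 bytes): C3 9A F0 92 8D 8C F0 9D 9A 85 F0 90 81 95 EB BD B4 F2 88 9F B5 F0 9F A6 99 F4 8B 93 8E.

C3 9A F0 92 8D 8C F0 9D 9A 85 F0 90 81 95 EB BD B4 F2 88 9F B5 F0 9F A6 99 F4 8B 93 8E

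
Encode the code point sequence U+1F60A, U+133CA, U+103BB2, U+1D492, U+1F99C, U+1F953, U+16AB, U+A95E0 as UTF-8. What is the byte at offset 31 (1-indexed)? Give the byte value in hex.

1-indexed offset 31 is 0-indexed offset 30.
U+1F60A → 4-byte form F0 9F 98 8A at offsets 0–3.
U+133CA → 4-byte form F0 93 8F 8A at offsets 4–7.
U+103BB2 → 4-byte form F4 83 AE B2 at offsets 8–11.
U+1D492 → 4-byte form F0 9D 92 92 at offsets 12–15.
U+1F99C → 4-byte form F0 9F A6 9C at offsets 16–19.
U+1F953 → 4-byte form F0 9F A5 93 at offsets 20–23.
U+16AB → 3-byte form E1 9A AB at offsets 24–26.
U+A95E0 → 4-byte form F2 A9 97 A0 at offsets 27–30.
Offset 30 falls in char 8's range; it's byte 4 of F2 A9 97 A0 = 0xA0.

0xA0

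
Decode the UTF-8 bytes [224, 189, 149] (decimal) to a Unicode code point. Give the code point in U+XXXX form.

Leading byte 0xE0 = 11100000 matches 1110xxxx → 3-byte sequence.
Byte 1: 0xE0 = 11100000, payload 0000 (4 bits).
Byte 2: 0xBD = 10111101 (10xxxxxx ✓), payload 111101.
Byte 3: 0x95 = 10010101 (10xxxxxx ✓), payload 010101.
Concatenate: 0000111101010101 = 0xF55 (16 bits → U+0F55).

U+0F55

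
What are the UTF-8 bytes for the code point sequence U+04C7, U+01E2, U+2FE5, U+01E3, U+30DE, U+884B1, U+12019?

U+04C7: 2-byte form → D3 87.
U+01E2: 2-byte form → C7 A2.
U+2FE5: 3-byte form → E2 BF A5.
U+01E3: 2-byte form → C7 A3.
U+30DE: 3-byte form → E3 83 9E.
U+884B1: 4-byte form → F2 88 92 B1.
U+12019: 4-byte form → F0 92 80 99.
Concatenated (20 bytes): D3 87 C7 A2 E2 BF A5 C7 A3 E3 83 9E F2 88 92 B1 F0 92 80 99.

D3 87 C7 A2 E2 BF A5 C7 A3 E3 83 9E F2 88 92 B1 F0 92 80 99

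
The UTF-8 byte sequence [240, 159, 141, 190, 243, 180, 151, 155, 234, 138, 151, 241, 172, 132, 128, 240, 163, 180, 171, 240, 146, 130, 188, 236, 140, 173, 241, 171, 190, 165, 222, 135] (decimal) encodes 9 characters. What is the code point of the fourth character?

Offset 0: leading byte 0xF0 = 11110000 → 4-byte char #1 = F0 9F 8D BE.
Offset 4: leading byte 0xF3 = 11110011 → 4-byte char #2 = F3 B4 97 9B.
Offset 8: leading byte 0xEA = 11101010 → 3-byte char #3 = EA 8A 97.
Offset 11: leading byte 0xF1 = 11110001 → 4-byte char #4 = F1 AC 84 80.
Leading byte 0xF1 = 11110001 matches 11110xxx → 4-byte sequence.
Byte 1: 0xF1 = 11110001, payload 001 (3 bits).
Byte 2: 0xAC = 10101100 (10xxxxxx ✓), payload 101100.
Byte 3: 0x84 = 10000100 (10xxxxxx ✓), payload 000100.
Byte 4: 0x80 = 10000000 (10xxxxxx ✓), payload 000000.
Concatenate: 001101100000100000000 = 0x6C100 (21 bits → U+6C100).

U+6C100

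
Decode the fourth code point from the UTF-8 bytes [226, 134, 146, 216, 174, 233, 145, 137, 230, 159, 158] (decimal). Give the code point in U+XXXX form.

Offset 0: leading byte 0xE2 = 11100010 → 3-byte char #1 = E2 86 92.
Offset 3: leading byte 0xD8 = 11011000 → 2-byte char #2 = D8 AE.
Offset 5: leading byte 0xE9 = 11101001 → 3-byte char #3 = E9 91 89.
Offset 8: leading byte 0xE6 = 11100110 → 3-byte char #4 = E6 9F 9E.
Leading byte 0xE6 = 11100110 matches 1110xxxx → 3-byte sequence.
Byte 1: 0xE6 = 11100110, payload 0110 (4 bits).
Byte 2: 0x9F = 10011111 (10xxxxxx ✓), payload 011111.
Byte 3: 0x9E = 10011110 (10xxxxxx ✓), payload 011110.
Concatenate: 0110011111011110 = 0x67DE (16 bits → U+67DE).

U+67DE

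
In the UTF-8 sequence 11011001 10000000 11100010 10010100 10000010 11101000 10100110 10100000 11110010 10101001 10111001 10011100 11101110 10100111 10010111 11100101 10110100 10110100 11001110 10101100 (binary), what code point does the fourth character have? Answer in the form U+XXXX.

Offset 0: leading byte 0xD9 = 11011001 → 2-byte char #1 = D9 80.
Offset 2: leading byte 0xE2 = 11100010 → 3-byte char #2 = E2 94 82.
Offset 5: leading byte 0xE8 = 11101000 → 3-byte char #3 = E8 A6 A0.
Offset 8: leading byte 0xF2 = 11110010 → 4-byte char #4 = F2 A9 B9 9C.
Leading byte 0xF2 = 11110010 matches 11110xxx → 4-byte sequence.
Byte 1: 0xF2 = 11110010, payload 010 (3 bits).
Byte 2: 0xA9 = 10101001 (10xxxxxx ✓), payload 101001.
Byte 3: 0xB9 = 10111001 (10xxxxxx ✓), payload 111001.
Byte 4: 0x9C = 10011100 (10xxxxxx ✓), payload 011100.
Concatenate: 010101001111001011100 = 0xA9E5C (21 bits → U+A9E5C).

U+A9E5C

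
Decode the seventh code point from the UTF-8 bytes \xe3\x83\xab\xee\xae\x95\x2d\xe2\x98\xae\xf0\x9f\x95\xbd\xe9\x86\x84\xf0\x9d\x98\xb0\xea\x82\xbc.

U+1D630

Offset 0: leading byte 0xE3 = 11100011 → 3-byte char #1 = E3 83 AB.
Offset 3: leading byte 0xEE = 11101110 → 3-byte char #2 = EE AE 95.
Offset 6: leading byte 0x2D = 00101101 → 1-byte char #3 = 2D.
Offset 7: leading byte 0xE2 = 11100010 → 3-byte char #4 = E2 98 AE.
Offset 10: leading byte 0xF0 = 11110000 → 4-byte char #5 = F0 9F 95 BD.
Offset 14: leading byte 0xE9 = 11101001 → 3-byte char #6 = E9 86 84.
Offset 17: leading byte 0xF0 = 11110000 → 4-byte char #7 = F0 9D 98 B0.
Leading byte 0xF0 = 11110000 matches 11110xxx → 4-byte sequence.
Byte 1: 0xF0 = 11110000, payload 000 (3 bits).
Byte 2: 0x9D = 10011101 (10xxxxxx ✓), payload 011101.
Byte 3: 0x98 = 10011000 (10xxxxxx ✓), payload 011000.
Byte 4: 0xB0 = 10110000 (10xxxxxx ✓), payload 110000.
Concatenate: 000011101011000110000 = 0x1D630 (21 bits → U+1D630).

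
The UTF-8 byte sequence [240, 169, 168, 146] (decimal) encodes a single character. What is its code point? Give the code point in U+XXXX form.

Leading byte 0xF0 = 11110000 matches 11110xxx → 4-byte sequence.
Byte 1: 0xF0 = 11110000, payload 000 (3 bits).
Byte 2: 0xA9 = 10101001 (10xxxxxx ✓), payload 101001.
Byte 3: 0xA8 = 10101000 (10xxxxxx ✓), payload 101000.
Byte 4: 0x92 = 10010010 (10xxxxxx ✓), payload 010010.
Concatenate: 000101001101000010010 = 0x29A12 (21 bits → U+29A12).

U+29A12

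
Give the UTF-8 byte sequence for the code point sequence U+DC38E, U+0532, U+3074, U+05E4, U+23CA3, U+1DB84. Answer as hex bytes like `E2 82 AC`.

U+DC38E: 4-byte form → F3 9C 8E 8E.
U+0532: 2-byte form → D4 B2.
U+3074: 3-byte form → E3 81 B4.
U+05E4: 2-byte form → D7 A4.
U+23CA3: 4-byte form → F0 A3 B2 A3.
U+1DB84: 4-byte form → F0 9D AE 84.
Concatenated (19 bytes): F3 9C 8E 8E D4 B2 E3 81 B4 D7 A4 F0 A3 B2 A3 F0 9D AE 84.

F3 9C 8E 8E D4 B2 E3 81 B4 D7 A4 F0 A3 B2 A3 F0 9D AE 84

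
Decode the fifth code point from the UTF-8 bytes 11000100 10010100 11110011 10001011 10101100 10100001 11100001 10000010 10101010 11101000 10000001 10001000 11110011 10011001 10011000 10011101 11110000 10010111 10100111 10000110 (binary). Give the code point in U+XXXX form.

U+D961D

Offset 0: leading byte 0xC4 = 11000100 → 2-byte char #1 = C4 94.
Offset 2: leading byte 0xF3 = 11110011 → 4-byte char #2 = F3 8B AC A1.
Offset 6: leading byte 0xE1 = 11100001 → 3-byte char #3 = E1 82 AA.
Offset 9: leading byte 0xE8 = 11101000 → 3-byte char #4 = E8 81 88.
Offset 12: leading byte 0xF3 = 11110011 → 4-byte char #5 = F3 99 98 9D.
Leading byte 0xF3 = 11110011 matches 11110xxx → 4-byte sequence.
Byte 1: 0xF3 = 11110011, payload 011 (3 bits).
Byte 2: 0x99 = 10011001 (10xxxxxx ✓), payload 011001.
Byte 3: 0x98 = 10011000 (10xxxxxx ✓), payload 011000.
Byte 4: 0x9D = 10011101 (10xxxxxx ✓), payload 011101.
Concatenate: 011011001011000011101 = 0xD961D (21 bits → U+D961D).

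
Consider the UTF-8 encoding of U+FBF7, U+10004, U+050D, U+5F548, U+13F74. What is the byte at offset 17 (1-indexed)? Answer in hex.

0xB4

1-indexed offset 17 is 0-indexed offset 16.
U+FBF7 → 3-byte form EF AF B7 at offsets 0–2.
U+10004 → 4-byte form F0 90 80 84 at offsets 3–6.
U+050D → 2-byte form D4 8D at offsets 7–8.
U+5F548 → 4-byte form F1 9F 95 88 at offsets 9–12.
U+13F74 → 4-byte form F0 93 BD B4 at offsets 13–16.
Offset 16 falls in char 5's range; it's byte 4 of F0 93 BD B4 = 0xB4.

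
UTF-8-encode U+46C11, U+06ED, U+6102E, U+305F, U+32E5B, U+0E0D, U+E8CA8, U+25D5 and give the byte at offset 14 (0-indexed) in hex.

0xB2

U+46C11 → 4-byte form F1 86 B0 91 at offsets 0–3.
U+06ED → 2-byte form DB AD at offsets 4–5.
U+6102E → 4-byte form F1 A1 80 AE at offsets 6–9.
U+305F → 3-byte form E3 81 9F at offsets 10–12.
U+32E5B → 4-byte form F0 B2 B9 9B at offsets 13–16.
Offset 14 falls in char 5's range; it's byte 2 of F0 B2 B9 9B = 0xB2.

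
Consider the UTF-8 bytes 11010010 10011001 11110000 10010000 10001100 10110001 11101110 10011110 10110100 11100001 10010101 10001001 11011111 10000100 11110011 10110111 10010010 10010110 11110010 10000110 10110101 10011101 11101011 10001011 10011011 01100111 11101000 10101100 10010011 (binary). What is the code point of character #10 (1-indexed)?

U+8B13

Offset 0: leading byte 0xD2 = 11010010 → 2-byte char #1 = D2 99.
Offset 2: leading byte 0xF0 = 11110000 → 4-byte char #2 = F0 90 8C B1.
Offset 6: leading byte 0xEE = 11101110 → 3-byte char #3 = EE 9E B4.
Offset 9: leading byte 0xE1 = 11100001 → 3-byte char #4 = E1 95 89.
Offset 12: leading byte 0xDF = 11011111 → 2-byte char #5 = DF 84.
Offset 14: leading byte 0xF3 = 11110011 → 4-byte char #6 = F3 B7 92 96.
Offset 18: leading byte 0xF2 = 11110010 → 4-byte char #7 = F2 86 B5 9D.
Offset 22: leading byte 0xEB = 11101011 → 3-byte char #8 = EB 8B 9B.
Offset 25: leading byte 0x67 = 01100111 → 1-byte char #9 = 67.
Offset 26: leading byte 0xE8 = 11101000 → 3-byte char #10 = E8 AC 93.
Leading byte 0xE8 = 11101000 matches 1110xxxx → 3-byte sequence.
Byte 1: 0xE8 = 11101000, payload 1000 (4 bits).
Byte 2: 0xAC = 10101100 (10xxxxxx ✓), payload 101100.
Byte 3: 0x93 = 10010011 (10xxxxxx ✓), payload 010011.
Concatenate: 1000101100010011 = 0x8B13 (16 bits → U+8B13).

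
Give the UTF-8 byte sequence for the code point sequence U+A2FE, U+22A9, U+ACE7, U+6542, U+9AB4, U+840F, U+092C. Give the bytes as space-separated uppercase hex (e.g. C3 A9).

EA 8B BE E2 8A A9 EA B3 A7 E6 95 82 E9 AA B4 E8 90 8F E0 A4 AC

U+A2FE: 3-byte form → EA 8B BE.
U+22A9: 3-byte form → E2 8A A9.
U+ACE7: 3-byte form → EA B3 A7.
U+6542: 3-byte form → E6 95 82.
U+9AB4: 3-byte form → E9 AA B4.
U+840F: 3-byte form → E8 90 8F.
U+092C: 3-byte form → E0 A4 AC.
Concatenated (21 bytes): EA 8B BE E2 8A A9 EA B3 A7 E6 95 82 E9 AA B4 E8 90 8F E0 A4 AC.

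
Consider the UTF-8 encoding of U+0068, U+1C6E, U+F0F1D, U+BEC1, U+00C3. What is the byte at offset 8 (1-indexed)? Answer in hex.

0x9D

1-indexed offset 8 is 0-indexed offset 7.
U+0068 → 1-byte form 68 at offsets 0–0.
U+1C6E → 3-byte form E1 B1 AE at offsets 1–3.
U+F0F1D → 4-byte form F3 B0 BC 9D at offsets 4–7.
Offset 7 falls in char 3's range; it's byte 4 of F3 B0 BC 9D = 0x9D.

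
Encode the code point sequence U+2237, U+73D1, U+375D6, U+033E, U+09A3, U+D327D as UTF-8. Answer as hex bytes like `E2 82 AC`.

U+2237: 3-byte form → E2 88 B7.
U+73D1: 3-byte form → E7 8F 91.
U+375D6: 4-byte form → F0 B7 97 96.
U+033E: 2-byte form → CC BE.
U+09A3: 3-byte form → E0 A6 A3.
U+D327D: 4-byte form → F3 93 89 BD.
Concatenated (19 bytes): E2 88 B7 E7 8F 91 F0 B7 97 96 CC BE E0 A6 A3 F3 93 89 BD.

E2 88 B7 E7 8F 91 F0 B7 97 96 CC BE E0 A6 A3 F3 93 89 BD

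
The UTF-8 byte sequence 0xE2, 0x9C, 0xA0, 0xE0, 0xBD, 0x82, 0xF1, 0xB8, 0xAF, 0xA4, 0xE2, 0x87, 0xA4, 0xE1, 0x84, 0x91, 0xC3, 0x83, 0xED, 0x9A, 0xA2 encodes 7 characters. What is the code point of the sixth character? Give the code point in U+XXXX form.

Offset 0: leading byte 0xE2 = 11100010 → 3-byte char #1 = E2 9C A0.
Offset 3: leading byte 0xE0 = 11100000 → 3-byte char #2 = E0 BD 82.
Offset 6: leading byte 0xF1 = 11110001 → 4-byte char #3 = F1 B8 AF A4.
Offset 10: leading byte 0xE2 = 11100010 → 3-byte char #4 = E2 87 A4.
Offset 13: leading byte 0xE1 = 11100001 → 3-byte char #5 = E1 84 91.
Offset 16: leading byte 0xC3 = 11000011 → 2-byte char #6 = C3 83.
Leading byte 0xC3 = 11000011 matches 110xxxxx → 2-byte sequence.
Byte 1: 0xC3 = 11000011, payload 00011 (5 bits).
Byte 2: 0x83 = 10000011 (10xxxxxx ✓), payload 000011.
Concatenate: 00011000011 = 0xC3 (11 bits → U+00C3).

U+00C3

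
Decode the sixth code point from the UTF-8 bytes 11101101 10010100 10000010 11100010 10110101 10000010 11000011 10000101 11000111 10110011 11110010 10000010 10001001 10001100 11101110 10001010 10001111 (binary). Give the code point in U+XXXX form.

Offset 0: leading byte 0xED = 11101101 → 3-byte char #1 = ED 94 82.
Offset 3: leading byte 0xE2 = 11100010 → 3-byte char #2 = E2 B5 82.
Offset 6: leading byte 0xC3 = 11000011 → 2-byte char #3 = C3 85.
Offset 8: leading byte 0xC7 = 11000111 → 2-byte char #4 = C7 B3.
Offset 10: leading byte 0xF2 = 11110010 → 4-byte char #5 = F2 82 89 8C.
Offset 14: leading byte 0xEE = 11101110 → 3-byte char #6 = EE 8A 8F.
Leading byte 0xEE = 11101110 matches 1110xxxx → 3-byte sequence.
Byte 1: 0xEE = 11101110, payload 1110 (4 bits).
Byte 2: 0x8A = 10001010 (10xxxxxx ✓), payload 001010.
Byte 3: 0x8F = 10001111 (10xxxxxx ✓), payload 001111.
Concatenate: 1110001010001111 = 0xE28F (16 bits → U+E28F).

U+E28F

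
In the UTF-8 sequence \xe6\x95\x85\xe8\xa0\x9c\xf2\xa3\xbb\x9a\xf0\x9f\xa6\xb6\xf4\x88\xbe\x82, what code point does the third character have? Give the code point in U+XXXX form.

Offset 0: leading byte 0xE6 = 11100110 → 3-byte char #1 = E6 95 85.
Offset 3: leading byte 0xE8 = 11101000 → 3-byte char #2 = E8 A0 9C.
Offset 6: leading byte 0xF2 = 11110010 → 4-byte char #3 = F2 A3 BB 9A.
Leading byte 0xF2 = 11110010 matches 11110xxx → 4-byte sequence.
Byte 1: 0xF2 = 11110010, payload 010 (3 bits).
Byte 2: 0xA3 = 10100011 (10xxxxxx ✓), payload 100011.
Byte 3: 0xBB = 10111011 (10xxxxxx ✓), payload 111011.
Byte 4: 0x9A = 10011010 (10xxxxxx ✓), payload 011010.
Concatenate: 010100011111011011010 = 0xA3EDA (21 bits → U+A3EDA).

U+A3EDA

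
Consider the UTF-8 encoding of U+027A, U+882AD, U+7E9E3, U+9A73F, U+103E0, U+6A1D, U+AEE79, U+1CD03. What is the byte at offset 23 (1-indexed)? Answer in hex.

0xAE

1-indexed offset 23 is 0-indexed offset 22.
U+027A → 2-byte form C9 BA at offsets 0–1.
U+882AD → 4-byte form F2 88 8A AD at offsets 2–5.
U+7E9E3 → 4-byte form F1 BE A7 A3 at offsets 6–9.
U+9A73F → 4-byte form F2 9A 9C BF at offsets 10–13.
U+103E0 → 4-byte form F0 90 8F A0 at offsets 14–17.
U+6A1D → 3-byte form E6 A8 9D at offsets 18–20.
U+AEE79 → 4-byte form F2 AE B9 B9 at offsets 21–24.
Offset 22 falls in char 7's range; it's byte 2 of F2 AE B9 B9 = 0xAE.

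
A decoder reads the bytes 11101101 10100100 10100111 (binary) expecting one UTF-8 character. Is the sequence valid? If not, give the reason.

invalid (encodes a surrogate (U+D800–U+DFFF))

Structurally a 3-byte sequence; payload = 0xD927.
But 0xD927 is in U+D800–U+DFFF, the surrogate range. Surrogates are not Unicode scalar values and are forbidden in UTF-8.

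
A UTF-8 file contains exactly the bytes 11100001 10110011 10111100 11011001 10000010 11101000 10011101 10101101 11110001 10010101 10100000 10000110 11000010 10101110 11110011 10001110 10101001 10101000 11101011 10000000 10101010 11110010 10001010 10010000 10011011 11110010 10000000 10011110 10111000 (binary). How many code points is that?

Byte at offset 0: 0xE1 = 11100001 → 3-byte char (#1). Advance 3.
Byte at offset 3: 0xD9 = 11011001 → 2-byte char (#2). Advance 2.
Byte at offset 5: 0xE8 = 11101000 → 3-byte char (#3). Advance 3.
Byte at offset 8: 0xF1 = 11110001 → 4-byte char (#4). Advance 4.
Byte at offset 12: 0xC2 = 11000010 → 2-byte char (#5). Advance 2.
Byte at offset 14: 0xF3 = 11110011 → 4-byte char (#6). Advance 4.
Byte at offset 18: 0xEB = 11101011 → 3-byte char (#7). Advance 3.
Byte at offset 21: 0xF2 = 11110010 → 4-byte char (#8). Advance 4.
Byte at offset 25: 0xF2 = 11110010 → 4-byte char (#9). Advance 4.
Reached end at offset 29 after 9 code points.

9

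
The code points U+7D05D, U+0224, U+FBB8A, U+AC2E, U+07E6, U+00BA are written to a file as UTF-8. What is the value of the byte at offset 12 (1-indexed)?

0xB0

1-indexed offset 12 is 0-indexed offset 11.
U+7D05D → 4-byte form F1 BD 81 9D at offsets 0–3.
U+0224 → 2-byte form C8 A4 at offsets 4–5.
U+FBB8A → 4-byte form F3 BB AE 8A at offsets 6–9.
U+AC2E → 3-byte form EA B0 AE at offsets 10–12.
Offset 11 falls in char 4's range; it's byte 2 of EA B0 AE = 0xB0.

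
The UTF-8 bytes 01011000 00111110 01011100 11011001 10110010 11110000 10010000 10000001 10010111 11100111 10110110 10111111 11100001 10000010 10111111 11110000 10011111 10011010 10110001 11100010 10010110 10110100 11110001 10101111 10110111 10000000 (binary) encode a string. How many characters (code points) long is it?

Byte at offset 0: 0x58 = 01011000 → 1-byte char (#1). Advance 1.
Byte at offset 1: 0x3E = 00111110 → 1-byte char (#2). Advance 1.
Byte at offset 2: 0x5C = 01011100 → 1-byte char (#3). Advance 1.
Byte at offset 3: 0xD9 = 11011001 → 2-byte char (#4). Advance 2.
Byte at offset 5: 0xF0 = 11110000 → 4-byte char (#5). Advance 4.
Byte at offset 9: 0xE7 = 11100111 → 3-byte char (#6). Advance 3.
Byte at offset 12: 0xE1 = 11100001 → 3-byte char (#7). Advance 3.
Byte at offset 15: 0xF0 = 11110000 → 4-byte char (#8). Advance 4.
Byte at offset 19: 0xE2 = 11100010 → 3-byte char (#9). Advance 3.
Byte at offset 22: 0xF1 = 11110001 → 4-byte char (#10). Advance 4.
Reached end at offset 26 after 10 code points.

10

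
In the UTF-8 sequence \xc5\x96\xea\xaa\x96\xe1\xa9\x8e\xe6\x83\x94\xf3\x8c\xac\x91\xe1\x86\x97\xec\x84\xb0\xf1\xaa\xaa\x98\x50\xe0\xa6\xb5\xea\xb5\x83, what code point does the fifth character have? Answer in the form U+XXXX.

U+CCB11

Offset 0: leading byte 0xC5 = 11000101 → 2-byte char #1 = C5 96.
Offset 2: leading byte 0xEA = 11101010 → 3-byte char #2 = EA AA 96.
Offset 5: leading byte 0xE1 = 11100001 → 3-byte char #3 = E1 A9 8E.
Offset 8: leading byte 0xE6 = 11100110 → 3-byte char #4 = E6 83 94.
Offset 11: leading byte 0xF3 = 11110011 → 4-byte char #5 = F3 8C AC 91.
Leading byte 0xF3 = 11110011 matches 11110xxx → 4-byte sequence.
Byte 1: 0xF3 = 11110011, payload 011 (3 bits).
Byte 2: 0x8C = 10001100 (10xxxxxx ✓), payload 001100.
Byte 3: 0xAC = 10101100 (10xxxxxx ✓), payload 101100.
Byte 4: 0x91 = 10010001 (10xxxxxx ✓), payload 010001.
Concatenate: 011001100101100010001 = 0xCCB11 (21 bits → U+CCB11).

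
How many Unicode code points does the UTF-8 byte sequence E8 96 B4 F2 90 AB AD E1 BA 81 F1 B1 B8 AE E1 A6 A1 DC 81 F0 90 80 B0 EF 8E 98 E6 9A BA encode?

9

Byte at offset 0: 0xE8 = 11101000 → 3-byte char (#1). Advance 3.
Byte at offset 3: 0xF2 = 11110010 → 4-byte char (#2). Advance 4.
Byte at offset 7: 0xE1 = 11100001 → 3-byte char (#3). Advance 3.
Byte at offset 10: 0xF1 = 11110001 → 4-byte char (#4). Advance 4.
Byte at offset 14: 0xE1 = 11100001 → 3-byte char (#5). Advance 3.
Byte at offset 17: 0xDC = 11011100 → 2-byte char (#6). Advance 2.
Byte at offset 19: 0xF0 = 11110000 → 4-byte char (#7). Advance 4.
Byte at offset 23: 0xEF = 11101111 → 3-byte char (#8). Advance 3.
Byte at offset 26: 0xE6 = 11100110 → 3-byte char (#9). Advance 3.
Reached end at offset 29 after 9 code points.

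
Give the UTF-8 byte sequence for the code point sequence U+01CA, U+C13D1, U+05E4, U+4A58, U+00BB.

U+01CA: 2-byte form → C7 8A.
U+C13D1: 4-byte form → F3 81 8F 91.
U+05E4: 2-byte form → D7 A4.
U+4A58: 3-byte form → E4 A9 98.
U+00BB: 2-byte form → C2 BB.
Concatenated (13 bytes): C7 8A F3 81 8F 91 D7 A4 E4 A9 98 C2 BB.

C7 8A F3 81 8F 91 D7 A4 E4 A9 98 C2 BB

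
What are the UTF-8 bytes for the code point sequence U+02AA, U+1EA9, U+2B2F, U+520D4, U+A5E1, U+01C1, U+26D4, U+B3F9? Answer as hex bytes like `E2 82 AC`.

CA AA E1 BA A9 E2 AC AF F1 92 83 94 EA 97 A1 C7 81 E2 9B 94 EB 8F B9

U+02AA: 2-byte form → CA AA.
U+1EA9: 3-byte form → E1 BA A9.
U+2B2F: 3-byte form → E2 AC AF.
U+520D4: 4-byte form → F1 92 83 94.
U+A5E1: 3-byte form → EA 97 A1.
U+01C1: 2-byte form → C7 81.
U+26D4: 3-byte form → E2 9B 94.
U+B3F9: 3-byte form → EB 8F B9.
Concatenated (23 bytes): CA AA E1 BA A9 E2 AC AF F1 92 83 94 EA 97 A1 C7 81 E2 9B 94 EB 8F B9.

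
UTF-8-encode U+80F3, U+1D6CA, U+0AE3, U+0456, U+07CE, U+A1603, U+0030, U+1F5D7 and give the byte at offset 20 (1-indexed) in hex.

1-indexed offset 20 is 0-indexed offset 19.
U+80F3 → 3-byte form E8 83 B3 at offsets 0–2.
U+1D6CA → 4-byte form F0 9D 9B 8A at offsets 3–6.
U+0AE3 → 3-byte form E0 AB A3 at offsets 7–9.
U+0456 → 2-byte form D1 96 at offsets 10–11.
U+07CE → 2-byte form DF 8E at offsets 12–13.
U+A1603 → 4-byte form F2 A1 98 83 at offsets 14–17.
U+0030 → 1-byte form 30 at offsets 18–18.
U+1F5D7 → 4-byte form F0 9F 97 97 at offsets 19–22.
Offset 19 falls in char 8's range; it's byte 1 of F0 9F 97 97 = 0xF0.

0xF0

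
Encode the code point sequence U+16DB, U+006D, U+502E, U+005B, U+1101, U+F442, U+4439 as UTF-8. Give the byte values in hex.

E1 9B 9B 6D E5 80 AE 5B E1 84 81 EF 91 82 E4 90 B9

U+16DB: 3-byte form → E1 9B 9B.
U+006D: 1-byte form → 6D.
U+502E: 3-byte form → E5 80 AE.
U+005B: 1-byte form → 5B.
U+1101: 3-byte form → E1 84 81.
U+F442: 3-byte form → EF 91 82.
U+4439: 3-byte form → E4 90 B9.
Concatenated (17 bytes): E1 9B 9B 6D E5 80 AE 5B E1 84 81 EF 91 82 E4 90 B9.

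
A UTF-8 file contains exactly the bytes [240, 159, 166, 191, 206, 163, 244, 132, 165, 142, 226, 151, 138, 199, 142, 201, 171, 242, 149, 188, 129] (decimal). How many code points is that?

7

Byte at offset 0: 0xF0 = 11110000 → 4-byte char (#1). Advance 4.
Byte at offset 4: 0xCE = 11001110 → 2-byte char (#2). Advance 2.
Byte at offset 6: 0xF4 = 11110100 → 4-byte char (#3). Advance 4.
Byte at offset 10: 0xE2 = 11100010 → 3-byte char (#4). Advance 3.
Byte at offset 13: 0xC7 = 11000111 → 2-byte char (#5). Advance 2.
Byte at offset 15: 0xC9 = 11001001 → 2-byte char (#6). Advance 2.
Byte at offset 17: 0xF2 = 11110010 → 4-byte char (#7). Advance 4.
Reached end at offset 21 after 7 code points.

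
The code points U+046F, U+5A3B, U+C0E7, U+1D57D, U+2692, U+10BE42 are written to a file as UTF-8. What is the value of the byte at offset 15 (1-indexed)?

1-indexed offset 15 is 0-indexed offset 14.
U+046F → 2-byte form D1 AF at offsets 0–1.
U+5A3B → 3-byte form E5 A8 BB at offsets 2–4.
U+C0E7 → 3-byte form EC 83 A7 at offsets 5–7.
U+1D57D → 4-byte form F0 9D 95 BD at offsets 8–11.
U+2692 → 3-byte form E2 9A 92 at offsets 12–14.
Offset 14 falls in char 5's range; it's byte 3 of E2 9A 92 = 0x92.

0x92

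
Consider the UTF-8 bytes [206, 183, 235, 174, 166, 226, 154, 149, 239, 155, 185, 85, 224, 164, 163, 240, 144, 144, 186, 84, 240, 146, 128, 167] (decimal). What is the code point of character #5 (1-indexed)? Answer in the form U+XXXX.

U+0055

Offset 0: leading byte 0xCE = 11001110 → 2-byte char #1 = CE B7.
Offset 2: leading byte 0xEB = 11101011 → 3-byte char #2 = EB AE A6.
Offset 5: leading byte 0xE2 = 11100010 → 3-byte char #3 = E2 9A 95.
Offset 8: leading byte 0xEF = 11101111 → 3-byte char #4 = EF 9B B9.
Offset 11: leading byte 0x55 = 01010101 → 1-byte char #5 = 55.
Leading byte 0x55 = 01010101 matches 0xxxxxxx → 1-byte sequence.
Byte 1: 0x55 = 01010101, payload 1010101 (7 bits).
Concatenate: 1010101 = 0x55 (7 bits → U+0055).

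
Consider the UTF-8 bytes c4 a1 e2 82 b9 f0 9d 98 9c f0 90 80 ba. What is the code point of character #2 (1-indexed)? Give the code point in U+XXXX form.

Offset 0: leading byte 0xC4 = 11000100 → 2-byte char #1 = C4 A1.
Offset 2: leading byte 0xE2 = 11100010 → 3-byte char #2 = E2 82 B9.
Leading byte 0xE2 = 11100010 matches 1110xxxx → 3-byte sequence.
Byte 1: 0xE2 = 11100010, payload 0010 (4 bits).
Byte 2: 0x82 = 10000010 (10xxxxxx ✓), payload 000010.
Byte 3: 0xB9 = 10111001 (10xxxxxx ✓), payload 111001.
Concatenate: 0010000010111001 = 0x20B9 (16 bits → U+20B9).

U+20B9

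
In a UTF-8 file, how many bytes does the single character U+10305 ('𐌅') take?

U+10305 = 0x10305. UTF-8 uses 1 byte below 0x80, 2 below 0x800, 3 below 0x10000, 4 up to 0x10FFFF. 0x10305 is in U+10000–U+10FFFF → 4 bytes.

4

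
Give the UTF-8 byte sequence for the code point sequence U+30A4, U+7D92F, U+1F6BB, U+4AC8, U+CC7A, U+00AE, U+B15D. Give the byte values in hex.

U+30A4: 3-byte form → E3 82 A4.
U+7D92F: 4-byte form → F1 BD A4 AF.
U+1F6BB: 4-byte form → F0 9F 9A BB.
U+4AC8: 3-byte form → E4 AB 88.
U+CC7A: 3-byte form → EC B1 BA.
U+00AE: 2-byte form → C2 AE.
U+B15D: 3-byte form → EB 85 9D.
Concatenated (22 bytes): E3 82 A4 F1 BD A4 AF F0 9F 9A BB E4 AB 88 EC B1 BA C2 AE EB 85 9D.

E3 82 A4 F1 BD A4 AF F0 9F 9A BB E4 AB 88 EC B1 BA C2 AE EB 85 9D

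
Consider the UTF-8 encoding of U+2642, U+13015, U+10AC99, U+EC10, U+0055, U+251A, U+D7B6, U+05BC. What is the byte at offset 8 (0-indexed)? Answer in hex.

U+2642 → 3-byte form E2 99 82 at offsets 0–2.
U+13015 → 4-byte form F0 93 80 95 at offsets 3–6.
U+10AC99 → 4-byte form F4 8A B2 99 at offsets 7–10.
Offset 8 falls in char 3's range; it's byte 2 of F4 8A B2 99 = 0x8A.

0x8A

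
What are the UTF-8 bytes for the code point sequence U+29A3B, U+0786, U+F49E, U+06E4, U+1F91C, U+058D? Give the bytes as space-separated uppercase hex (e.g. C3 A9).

U+29A3B: 4-byte form → F0 A9 A8 BB.
U+0786: 2-byte form → DE 86.
U+F49E: 3-byte form → EF 92 9E.
U+06E4: 2-byte form → DB A4.
U+1F91C: 4-byte form → F0 9F A4 9C.
U+058D: 2-byte form → D6 8D.
Concatenated (17 bytes): F0 A9 A8 BB DE 86 EF 92 9E DB A4 F0 9F A4 9C D6 8D.

F0 A9 A8 BB DE 86 EF 92 9E DB A4 F0 9F A4 9C D6 8D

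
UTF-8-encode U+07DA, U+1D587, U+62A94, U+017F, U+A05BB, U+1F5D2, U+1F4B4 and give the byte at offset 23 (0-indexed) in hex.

0xB4

U+07DA → 2-byte form DF 9A at offsets 0–1.
U+1D587 → 4-byte form F0 9D 96 87 at offsets 2–5.
U+62A94 → 4-byte form F1 A2 AA 94 at offsets 6–9.
U+017F → 2-byte form C5 BF at offsets 10–11.
U+A05BB → 4-byte form F2 A0 96 BB at offsets 12–15.
U+1F5D2 → 4-byte form F0 9F 97 92 at offsets 16–19.
U+1F4B4 → 4-byte form F0 9F 92 B4 at offsets 20–23.
Offset 23 falls in char 7's range; it's byte 4 of F0 9F 92 B4 = 0xB4.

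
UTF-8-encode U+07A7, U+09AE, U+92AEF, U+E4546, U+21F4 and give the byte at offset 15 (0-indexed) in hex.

U+07A7 → 2-byte form DE A7 at offsets 0–1.
U+09AE → 3-byte form E0 A6 AE at offsets 2–4.
U+92AEF → 4-byte form F2 92 AB AF at offsets 5–8.
U+E4546 → 4-byte form F3 A4 95 86 at offsets 9–12.
U+21F4 → 3-byte form E2 87 B4 at offsets 13–15.
Offset 15 falls in char 5's range; it's byte 3 of E2 87 B4 = 0xB4.

0xB4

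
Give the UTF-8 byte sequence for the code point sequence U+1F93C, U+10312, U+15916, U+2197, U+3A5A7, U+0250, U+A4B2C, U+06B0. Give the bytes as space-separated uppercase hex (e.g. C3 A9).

U+1F93C: 4-byte form → F0 9F A4 BC.
U+10312: 4-byte form → F0 90 8C 92.
U+15916: 4-byte form → F0 95 A4 96.
U+2197: 3-byte form → E2 86 97.
U+3A5A7: 4-byte form → F0 BA 96 A7.
U+0250: 2-byte form → C9 90.
U+A4B2C: 4-byte form → F2 A4 AC AC.
U+06B0: 2-byte form → DA B0.
Concatenated (27 bytes): F0 9F A4 BC F0 90 8C 92 F0 95 A4 96 E2 86 97 F0 BA 96 A7 C9 90 F2 A4 AC AC DA B0.

F0 9F A4 BC F0 90 8C 92 F0 95 A4 96 E2 86 97 F0 BA 96 A7 C9 90 F2 A4 AC AC DA B0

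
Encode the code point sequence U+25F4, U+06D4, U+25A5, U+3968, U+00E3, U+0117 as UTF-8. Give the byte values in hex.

U+25F4: 3-byte form → E2 97 B4.
U+06D4: 2-byte form → DB 94.
U+25A5: 3-byte form → E2 96 A5.
U+3968: 3-byte form → E3 A5 A8.
U+00E3: 2-byte form → C3 A3.
U+0117: 2-byte form → C4 97.
Concatenated (15 bytes): E2 97 B4 DB 94 E2 96 A5 E3 A5 A8 C3 A3 C4 97.

E2 97 B4 DB 94 E2 96 A5 E3 A5 A8 C3 A3 C4 97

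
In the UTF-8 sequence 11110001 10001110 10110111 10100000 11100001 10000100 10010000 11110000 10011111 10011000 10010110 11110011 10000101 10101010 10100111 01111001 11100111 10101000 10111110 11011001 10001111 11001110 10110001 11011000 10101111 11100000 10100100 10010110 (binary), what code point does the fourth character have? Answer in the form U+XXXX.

Offset 0: leading byte 0xF1 = 11110001 → 4-byte char #1 = F1 8E B7 A0.
Offset 4: leading byte 0xE1 = 11100001 → 3-byte char #2 = E1 84 90.
Offset 7: leading byte 0xF0 = 11110000 → 4-byte char #3 = F0 9F 98 96.
Offset 11: leading byte 0xF3 = 11110011 → 4-byte char #4 = F3 85 AA A7.
Leading byte 0xF3 = 11110011 matches 11110xxx → 4-byte sequence.
Byte 1: 0xF3 = 11110011, payload 011 (3 bits).
Byte 2: 0x85 = 10000101 (10xxxxxx ✓), payload 000101.
Byte 3: 0xAA = 10101010 (10xxxxxx ✓), payload 101010.
Byte 4: 0xA7 = 10100111 (10xxxxxx ✓), payload 100111.
Concatenate: 011000101101010100111 = 0xC5AA7 (21 bits → U+C5AA7).

U+C5AA7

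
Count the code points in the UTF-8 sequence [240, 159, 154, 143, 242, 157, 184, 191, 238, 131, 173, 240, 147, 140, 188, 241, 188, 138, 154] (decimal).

5

Byte at offset 0: 0xF0 = 11110000 → 4-byte char (#1). Advance 4.
Byte at offset 4: 0xF2 = 11110010 → 4-byte char (#2). Advance 4.
Byte at offset 8: 0xEE = 11101110 → 3-byte char (#3). Advance 3.
Byte at offset 11: 0xF0 = 11110000 → 4-byte char (#4). Advance 4.
Byte at offset 15: 0xF1 = 11110001 → 4-byte char (#5). Advance 4.
Reached end at offset 19 after 5 code points.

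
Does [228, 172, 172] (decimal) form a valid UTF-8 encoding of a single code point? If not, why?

valid

Leading byte 0xE4 = 11100100 → 3-byte form.
Continuation bytes 0xAC=10101100, 0xAC=10101100 all match 10xxxxxx.
Decoded value 0x4B2C is ≥ 0x800 (shortest form) and not a surrogate.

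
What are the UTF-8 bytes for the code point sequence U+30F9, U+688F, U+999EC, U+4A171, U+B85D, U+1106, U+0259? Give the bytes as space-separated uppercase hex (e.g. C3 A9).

E3 83 B9 E6 A2 8F F2 99 A7 AC F1 8A 85 B1 EB A1 9D E1 84 86 C9 99

U+30F9: 3-byte form → E3 83 B9.
U+688F: 3-byte form → E6 A2 8F.
U+999EC: 4-byte form → F2 99 A7 AC.
U+4A171: 4-byte form → F1 8A 85 B1.
U+B85D: 3-byte form → EB A1 9D.
U+1106: 3-byte form → E1 84 86.
U+0259: 2-byte form → C9 99.
Concatenated (22 bytes): E3 83 B9 E6 A2 8F F2 99 A7 AC F1 8A 85 B1 EB A1 9D E1 84 86 C9 99.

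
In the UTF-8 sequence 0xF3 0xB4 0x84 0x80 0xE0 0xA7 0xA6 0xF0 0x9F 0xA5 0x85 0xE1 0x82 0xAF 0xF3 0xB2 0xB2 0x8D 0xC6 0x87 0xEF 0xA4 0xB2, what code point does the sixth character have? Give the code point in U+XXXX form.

Offset 0: leading byte 0xF3 = 11110011 → 4-byte char #1 = F3 B4 84 80.
Offset 4: leading byte 0xE0 = 11100000 → 3-byte char #2 = E0 A7 A6.
Offset 7: leading byte 0xF0 = 11110000 → 4-byte char #3 = F0 9F A5 85.
Offset 11: leading byte 0xE1 = 11100001 → 3-byte char #4 = E1 82 AF.
Offset 14: leading byte 0xF3 = 11110011 → 4-byte char #5 = F3 B2 B2 8D.
Offset 18: leading byte 0xC6 = 11000110 → 2-byte char #6 = C6 87.
Leading byte 0xC6 = 11000110 matches 110xxxxx → 2-byte sequence.
Byte 1: 0xC6 = 11000110, payload 00110 (5 bits).
Byte 2: 0x87 = 10000111 (10xxxxxx ✓), payload 000111.
Concatenate: 00110000111 = 0x187 (11 bits → U+0187).

U+0187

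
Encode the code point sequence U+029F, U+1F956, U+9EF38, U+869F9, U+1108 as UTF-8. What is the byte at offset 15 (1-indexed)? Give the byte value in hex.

1-indexed offset 15 is 0-indexed offset 14.
U+029F → 2-byte form CA 9F at offsets 0–1.
U+1F956 → 4-byte form F0 9F A5 96 at offsets 2–5.
U+9EF38 → 4-byte form F2 9E BC B8 at offsets 6–9.
U+869F9 → 4-byte form F2 86 A7 B9 at offsets 10–13.
U+1108 → 3-byte form E1 84 88 at offsets 14–16.
Offset 14 falls in char 5's range; it's byte 1 of E1 84 88 = 0xE1.

0xE1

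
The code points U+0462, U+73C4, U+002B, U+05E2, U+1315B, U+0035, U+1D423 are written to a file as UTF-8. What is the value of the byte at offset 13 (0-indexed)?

0xF0

U+0462 → 2-byte form D1 A2 at offsets 0–1.
U+73C4 → 3-byte form E7 8F 84 at offsets 2–4.
U+002B → 1-byte form 2B at offsets 5–5.
U+05E2 → 2-byte form D7 A2 at offsets 6–7.
U+1315B → 4-byte form F0 93 85 9B at offsets 8–11.
U+0035 → 1-byte form 35 at offsets 12–12.
U+1D423 → 4-byte form F0 9D 90 A3 at offsets 13–16.
Offset 13 falls in char 7's range; it's byte 1 of F0 9D 90 A3 = 0xF0.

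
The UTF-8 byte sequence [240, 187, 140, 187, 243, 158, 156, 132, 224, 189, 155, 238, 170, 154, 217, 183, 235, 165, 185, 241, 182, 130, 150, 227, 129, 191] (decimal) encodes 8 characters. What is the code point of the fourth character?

Offset 0: leading byte 0xF0 = 11110000 → 4-byte char #1 = F0 BB 8C BB.
Offset 4: leading byte 0xF3 = 11110011 → 4-byte char #2 = F3 9E 9C 84.
Offset 8: leading byte 0xE0 = 11100000 → 3-byte char #3 = E0 BD 9B.
Offset 11: leading byte 0xEE = 11101110 → 3-byte char #4 = EE AA 9A.
Leading byte 0xEE = 11101110 matches 1110xxxx → 3-byte sequence.
Byte 1: 0xEE = 11101110, payload 1110 (4 bits).
Byte 2: 0xAA = 10101010 (10xxxxxx ✓), payload 101010.
Byte 3: 0x9A = 10011010 (10xxxxxx ✓), payload 011010.
Concatenate: 1110101010011010 = 0xEA9A (16 bits → U+EA9A).

U+EA9A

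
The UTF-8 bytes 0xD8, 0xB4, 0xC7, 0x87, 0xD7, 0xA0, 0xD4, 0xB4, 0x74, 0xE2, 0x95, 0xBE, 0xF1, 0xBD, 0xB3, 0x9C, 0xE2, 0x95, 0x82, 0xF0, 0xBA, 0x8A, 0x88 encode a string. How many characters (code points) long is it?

9

Byte at offset 0: 0xD8 = 11011000 → 2-byte char (#1). Advance 2.
Byte at offset 2: 0xC7 = 11000111 → 2-byte char (#2). Advance 2.
Byte at offset 4: 0xD7 = 11010111 → 2-byte char (#3). Advance 2.
Byte at offset 6: 0xD4 = 11010100 → 2-byte char (#4). Advance 2.
Byte at offset 8: 0x74 = 01110100 → 1-byte char (#5). Advance 1.
Byte at offset 9: 0xE2 = 11100010 → 3-byte char (#6). Advance 3.
Byte at offset 12: 0xF1 = 11110001 → 4-byte char (#7). Advance 4.
Byte at offset 16: 0xE2 = 11100010 → 3-byte char (#8). Advance 3.
Byte at offset 19: 0xF0 = 11110000 → 4-byte char (#9). Advance 4.
Reached end at offset 23 after 9 code points.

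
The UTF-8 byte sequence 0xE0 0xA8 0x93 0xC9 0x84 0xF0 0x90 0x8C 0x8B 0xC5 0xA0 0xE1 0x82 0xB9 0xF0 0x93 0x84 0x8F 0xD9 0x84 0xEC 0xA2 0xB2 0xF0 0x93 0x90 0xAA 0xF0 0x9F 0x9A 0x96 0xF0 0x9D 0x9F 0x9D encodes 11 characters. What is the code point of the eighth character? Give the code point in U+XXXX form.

Offset 0: leading byte 0xE0 = 11100000 → 3-byte char #1 = E0 A8 93.
Offset 3: leading byte 0xC9 = 11001001 → 2-byte char #2 = C9 84.
Offset 5: leading byte 0xF0 = 11110000 → 4-byte char #3 = F0 90 8C 8B.
Offset 9: leading byte 0xC5 = 11000101 → 2-byte char #4 = C5 A0.
Offset 11: leading byte 0xE1 = 11100001 → 3-byte char #5 = E1 82 B9.
Offset 14: leading byte 0xF0 = 11110000 → 4-byte char #6 = F0 93 84 8F.
Offset 18: leading byte 0xD9 = 11011001 → 2-byte char #7 = D9 84.
Offset 20: leading byte 0xEC = 11101100 → 3-byte char #8 = EC A2 B2.
Leading byte 0xEC = 11101100 matches 1110xxxx → 3-byte sequence.
Byte 1: 0xEC = 11101100, payload 1100 (4 bits).
Byte 2: 0xA2 = 10100010 (10xxxxxx ✓), payload 100010.
Byte 3: 0xB2 = 10110010 (10xxxxxx ✓), payload 110010.
Concatenate: 1100100010110010 = 0xC8B2 (16 bits → U+C8B2).

U+C8B2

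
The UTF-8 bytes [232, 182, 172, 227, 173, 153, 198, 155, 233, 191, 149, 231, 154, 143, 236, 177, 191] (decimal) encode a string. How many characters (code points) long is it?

Byte at offset 0: 0xE8 = 11101000 → 3-byte char (#1). Advance 3.
Byte at offset 3: 0xE3 = 11100011 → 3-byte char (#2). Advance 3.
Byte at offset 6: 0xC6 = 11000110 → 2-byte char (#3). Advance 2.
Byte at offset 8: 0xE9 = 11101001 → 3-byte char (#4). Advance 3.
Byte at offset 11: 0xE7 = 11100111 → 3-byte char (#5). Advance 3.
Byte at offset 14: 0xEC = 11101100 → 3-byte char (#6). Advance 3.
Reached end at offset 17 after 6 code points.

6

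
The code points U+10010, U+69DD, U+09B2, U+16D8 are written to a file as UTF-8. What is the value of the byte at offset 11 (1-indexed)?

1-indexed offset 11 is 0-indexed offset 10.
U+10010 → 4-byte form F0 90 80 90 at offsets 0–3.
U+69DD → 3-byte form E6 A7 9D at offsets 4–6.
U+09B2 → 3-byte form E0 A6 B2 at offsets 7–9.
U+16D8 → 3-byte form E1 9B 98 at offsets 10–12.
Offset 10 falls in char 4's range; it's byte 1 of E1 9B 98 = 0xE1.

0xE1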